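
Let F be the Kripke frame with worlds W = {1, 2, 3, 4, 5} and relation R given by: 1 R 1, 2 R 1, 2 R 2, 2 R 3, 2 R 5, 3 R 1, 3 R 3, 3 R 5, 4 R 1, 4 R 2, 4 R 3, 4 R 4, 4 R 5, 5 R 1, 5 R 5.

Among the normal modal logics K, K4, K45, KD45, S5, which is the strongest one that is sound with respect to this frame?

Transitive (axiom 4): yes — every two-step R-path is closed by a direct edge.
Euclidean (axiom 5): no — 2 R 1 and 2 R 3, but not 1 R 3.
Serial (axiom D): yes — every world has a successor (e.g. 1 R 1).
Reflexive (axiom T): yes — every world is R-related to itself.
So F validates K, K4; K45 would additionally require R to be Euclidean. The strongest is K4.

K4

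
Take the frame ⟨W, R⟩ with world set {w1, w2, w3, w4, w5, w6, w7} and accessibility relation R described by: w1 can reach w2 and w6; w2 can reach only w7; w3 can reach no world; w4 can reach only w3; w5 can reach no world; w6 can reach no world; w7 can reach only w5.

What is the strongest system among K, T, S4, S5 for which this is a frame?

K

Reflexive (axiom T): no — w1 is not related to itself.
Transitive (axiom 4): no — w1 R w2 and w2 R w7, but not w1 R w7.
Euclidean (axiom 5): no — w1 R w2 and w1 R w6, but not w2 R w6.
So F validates K; T would additionally require R to be reflexive. The strongest is K.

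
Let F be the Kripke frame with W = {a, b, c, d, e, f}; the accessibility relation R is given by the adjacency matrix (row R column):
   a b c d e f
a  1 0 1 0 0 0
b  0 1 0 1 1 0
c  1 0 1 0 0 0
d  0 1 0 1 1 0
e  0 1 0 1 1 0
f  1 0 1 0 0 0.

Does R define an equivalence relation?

Reflexive: no — f is not related to itself.
Symmetric: no — f R a but not a R f.
Transitive: yes — every two-step R-path is closed by a direct edge.
So R is not an equivalence relation.

No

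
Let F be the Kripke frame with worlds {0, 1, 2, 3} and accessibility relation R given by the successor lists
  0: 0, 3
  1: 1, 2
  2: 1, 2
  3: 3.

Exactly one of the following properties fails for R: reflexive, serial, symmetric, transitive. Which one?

Reflexive: yes — every world is R-related to itself.
Serial: yes — every world has a successor (e.g. 0 R 0).
Symmetric: no — 0 R 3 but not 3 R 0.
Transitive: yes — every two-step R-path is closed by a direct edge.
Only symmetric fails.

symmetric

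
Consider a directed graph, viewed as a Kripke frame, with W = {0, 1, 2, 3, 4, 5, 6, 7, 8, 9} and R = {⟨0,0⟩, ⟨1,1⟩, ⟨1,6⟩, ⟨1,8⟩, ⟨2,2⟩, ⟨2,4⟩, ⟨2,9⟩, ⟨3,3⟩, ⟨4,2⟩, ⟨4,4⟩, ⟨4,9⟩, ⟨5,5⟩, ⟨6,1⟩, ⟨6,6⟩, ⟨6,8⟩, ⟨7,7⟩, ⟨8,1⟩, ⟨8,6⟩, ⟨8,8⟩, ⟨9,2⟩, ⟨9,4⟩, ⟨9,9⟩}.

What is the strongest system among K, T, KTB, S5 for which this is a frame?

S5

Reflexive (axiom T): yes — every world is R-related to itself.
Symmetric (axiom B): yes — every pair in R has its reverse in R.
Euclidean (axiom 5): yes — any two successors of a common world are R-related.
So F validates K, T, KTB, S5. The strongest is S5.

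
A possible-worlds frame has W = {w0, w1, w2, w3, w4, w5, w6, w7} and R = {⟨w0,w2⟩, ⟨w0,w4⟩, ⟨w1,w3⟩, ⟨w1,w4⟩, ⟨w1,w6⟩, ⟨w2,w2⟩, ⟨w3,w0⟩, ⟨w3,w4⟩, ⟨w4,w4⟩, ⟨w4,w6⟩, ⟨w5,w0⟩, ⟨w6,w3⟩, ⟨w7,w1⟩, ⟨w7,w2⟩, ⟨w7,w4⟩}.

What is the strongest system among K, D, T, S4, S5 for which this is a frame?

Serial (axiom D): yes — every world has a successor (e.g. w0 R w2).
Reflexive (axiom T): no — w0 is not related to itself.
Transitive (axiom 4): no — w0 R w4 and w4 R w6, but not w0 R w6.
Euclidean (axiom 5): no — w0 R w2 and w0 R w4, but not w2 R w4.
So F validates K, D; T would additionally require R to be reflexive. The strongest is D.

D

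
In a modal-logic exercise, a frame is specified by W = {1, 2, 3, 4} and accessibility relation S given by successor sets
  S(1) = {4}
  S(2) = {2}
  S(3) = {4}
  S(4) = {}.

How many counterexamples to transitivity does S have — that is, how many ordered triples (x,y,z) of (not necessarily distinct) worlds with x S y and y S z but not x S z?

0

S is transitive; there are no such tuples.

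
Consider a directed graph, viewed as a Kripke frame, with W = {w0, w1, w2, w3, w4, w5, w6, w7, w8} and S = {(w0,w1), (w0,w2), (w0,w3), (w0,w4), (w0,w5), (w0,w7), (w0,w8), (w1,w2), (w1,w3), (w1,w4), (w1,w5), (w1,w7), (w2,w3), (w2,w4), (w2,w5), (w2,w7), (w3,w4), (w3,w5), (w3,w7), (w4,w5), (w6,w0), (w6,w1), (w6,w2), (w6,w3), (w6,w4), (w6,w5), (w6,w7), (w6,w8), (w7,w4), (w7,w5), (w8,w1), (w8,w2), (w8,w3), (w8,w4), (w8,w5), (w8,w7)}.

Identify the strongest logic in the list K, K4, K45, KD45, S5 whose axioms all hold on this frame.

Transitive (axiom 4): yes — every two-step S-path is closed by a direct edge.
Euclidean (axiom 5): no — w0 S w1 and w0 S w8, but not w1 S w8.
Serial (axiom D): no — w5 has no S-successor.
Reflexive (axiom T): no — w0 is not related to itself.
So F validates K, K4; K45 would additionally require S to be Euclidean. The strongest is K4.

K4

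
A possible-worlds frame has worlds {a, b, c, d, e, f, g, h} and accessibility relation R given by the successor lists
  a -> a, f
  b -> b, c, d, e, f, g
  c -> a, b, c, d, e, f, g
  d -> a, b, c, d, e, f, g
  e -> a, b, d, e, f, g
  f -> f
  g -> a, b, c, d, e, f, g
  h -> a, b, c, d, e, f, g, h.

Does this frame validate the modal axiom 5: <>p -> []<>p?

The schema 5 characterises exactly the Euclidean frames.
Euclidean: no — b R e and b R c, but not e R c.

No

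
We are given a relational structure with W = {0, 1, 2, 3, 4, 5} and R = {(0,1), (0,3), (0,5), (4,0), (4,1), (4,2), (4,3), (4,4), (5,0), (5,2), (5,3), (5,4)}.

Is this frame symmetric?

Symmetric: no — 0 R 1 but not 1 R 0.

No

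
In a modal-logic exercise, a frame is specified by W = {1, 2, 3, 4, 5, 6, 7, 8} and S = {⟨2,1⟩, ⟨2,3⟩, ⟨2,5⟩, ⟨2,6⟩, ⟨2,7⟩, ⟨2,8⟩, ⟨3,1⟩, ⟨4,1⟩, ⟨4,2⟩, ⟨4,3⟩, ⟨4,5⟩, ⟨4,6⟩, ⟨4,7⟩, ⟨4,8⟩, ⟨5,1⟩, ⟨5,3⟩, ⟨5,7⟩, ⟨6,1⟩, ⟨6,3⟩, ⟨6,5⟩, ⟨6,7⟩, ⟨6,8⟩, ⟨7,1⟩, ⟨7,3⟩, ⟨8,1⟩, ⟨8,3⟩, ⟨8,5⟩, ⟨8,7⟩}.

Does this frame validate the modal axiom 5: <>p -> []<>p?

No

The schema 5 characterises exactly the Euclidean frames.
Euclidean: no — 2 S 1 and 2 S 3, but not 1 S 3.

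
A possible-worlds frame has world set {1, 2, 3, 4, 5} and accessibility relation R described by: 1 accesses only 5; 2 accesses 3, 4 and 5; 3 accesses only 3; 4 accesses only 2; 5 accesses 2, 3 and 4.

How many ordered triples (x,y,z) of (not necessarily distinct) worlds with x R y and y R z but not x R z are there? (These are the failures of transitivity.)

9

Enumerating: (1,5,2), (1,5,3), (1,5,4), (2,4,2), (2,5,2), (4,2,3), (4,2,4), (4,2,5), (5,2,5).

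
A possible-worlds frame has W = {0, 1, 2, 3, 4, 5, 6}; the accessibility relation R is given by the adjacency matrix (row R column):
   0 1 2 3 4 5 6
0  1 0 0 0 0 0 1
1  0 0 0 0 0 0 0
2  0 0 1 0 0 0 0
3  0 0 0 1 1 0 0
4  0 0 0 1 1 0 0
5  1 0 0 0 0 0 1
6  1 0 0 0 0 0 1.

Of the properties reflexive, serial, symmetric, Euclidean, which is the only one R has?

Euclidean

Reflexive: no — 1 is not related to itself.
Serial: no — 1 has no R-successor.
Symmetric: no — 5 R 0 but not 0 R 5.
Euclidean: yes — any two successors of a common world are R-related.
Only Euclidean holds.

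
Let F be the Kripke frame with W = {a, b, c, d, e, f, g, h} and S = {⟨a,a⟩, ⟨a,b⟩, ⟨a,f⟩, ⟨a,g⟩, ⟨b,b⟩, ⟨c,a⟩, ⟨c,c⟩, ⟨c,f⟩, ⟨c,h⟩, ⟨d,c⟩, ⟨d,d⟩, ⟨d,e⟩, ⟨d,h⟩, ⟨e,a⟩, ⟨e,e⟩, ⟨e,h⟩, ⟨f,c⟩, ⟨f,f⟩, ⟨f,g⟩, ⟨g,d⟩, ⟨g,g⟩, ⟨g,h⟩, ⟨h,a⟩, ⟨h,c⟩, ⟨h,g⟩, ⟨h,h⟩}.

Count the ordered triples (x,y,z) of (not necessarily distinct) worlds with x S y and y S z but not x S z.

Enumerating: (a,f,c), (a,g,d), (a,g,h), (c,a,b), (c,a,g), (c,f,g), (c,h,g), (d,c,a), (d,c,f), (d,e,a), (d,h,a), (d,h,g), … and 17 more.
Total: 29.

29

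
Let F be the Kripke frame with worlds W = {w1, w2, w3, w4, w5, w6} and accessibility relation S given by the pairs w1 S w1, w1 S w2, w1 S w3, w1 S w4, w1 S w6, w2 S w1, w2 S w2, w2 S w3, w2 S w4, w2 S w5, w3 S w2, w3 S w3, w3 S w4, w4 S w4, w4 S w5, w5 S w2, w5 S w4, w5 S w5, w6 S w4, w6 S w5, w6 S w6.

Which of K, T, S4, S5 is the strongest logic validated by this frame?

Reflexive (axiom T): yes — every world is S-related to itself.
Transitive (axiom 4): no — w1 S w2 and w2 S w5, but not w1 S w5.
Euclidean (axiom 5): no — w1 S w2 and w1 S w6, but not w2 S w6.
So F validates K, T; S4 would additionally require S to be transitive. The strongest is T.

T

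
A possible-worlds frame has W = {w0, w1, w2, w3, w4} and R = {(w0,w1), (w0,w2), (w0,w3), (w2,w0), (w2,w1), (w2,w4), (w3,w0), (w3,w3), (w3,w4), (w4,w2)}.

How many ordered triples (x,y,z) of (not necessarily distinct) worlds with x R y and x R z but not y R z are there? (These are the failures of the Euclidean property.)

21

Enumerating: (w0,w1,w1), (w0,w1,w2), (w0,w1,w3), (w0,w2,w2), (w0,w2,w3), (w0,w3,w1), (w0,w3,w2), (w2,w0,w0), (w2,w0,w4), (w2,w1,w0), (w2,w1,w1), (w2,w1,w4), … and 9 more.
Total: 21.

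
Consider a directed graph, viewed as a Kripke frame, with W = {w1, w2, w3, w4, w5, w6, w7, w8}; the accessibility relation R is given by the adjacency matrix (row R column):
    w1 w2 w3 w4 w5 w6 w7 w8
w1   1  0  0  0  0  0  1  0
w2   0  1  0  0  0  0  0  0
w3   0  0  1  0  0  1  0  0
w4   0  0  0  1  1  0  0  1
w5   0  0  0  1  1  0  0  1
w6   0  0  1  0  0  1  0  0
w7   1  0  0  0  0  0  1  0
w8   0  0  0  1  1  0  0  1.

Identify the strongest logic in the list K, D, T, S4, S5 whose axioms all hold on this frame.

Serial (axiom D): yes — every world has a successor (e.g. w1 R w1).
Reflexive (axiom T): yes — every world is R-related to itself.
Transitive (axiom 4): yes — every two-step R-path is closed by a direct edge.
Euclidean (axiom 5): yes — any two successors of a common world are R-related.
So F validates K, D, T, S4, S5. The strongest is S5.

S5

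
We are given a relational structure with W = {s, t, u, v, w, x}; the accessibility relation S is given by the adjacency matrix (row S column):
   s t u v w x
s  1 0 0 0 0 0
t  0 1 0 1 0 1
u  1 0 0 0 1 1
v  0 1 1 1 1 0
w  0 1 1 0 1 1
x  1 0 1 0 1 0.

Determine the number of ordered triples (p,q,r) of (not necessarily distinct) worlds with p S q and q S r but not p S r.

18

Enumerating: (t,v,u), (t,v,w), (t,x,s), (t,x,u), (t,x,w), (u,w,t), (u,w,u), (u,x,u), (v,t,x), (v,u,s), (v,u,x), (v,w,x), (w,t,v), (w,u,s), (w,x,s), (x,u,x), (x,w,t), (x,w,x).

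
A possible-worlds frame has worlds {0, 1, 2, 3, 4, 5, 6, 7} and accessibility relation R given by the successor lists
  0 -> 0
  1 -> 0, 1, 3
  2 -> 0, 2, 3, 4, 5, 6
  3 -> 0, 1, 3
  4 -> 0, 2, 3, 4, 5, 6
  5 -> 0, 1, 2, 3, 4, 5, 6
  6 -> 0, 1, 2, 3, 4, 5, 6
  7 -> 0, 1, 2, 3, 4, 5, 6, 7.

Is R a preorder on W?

No

Reflexive: yes — every world is R-related to itself.
Transitive: no — 2 R 3 and 3 R 1, but not 2 R 1.
So R is not a preorder.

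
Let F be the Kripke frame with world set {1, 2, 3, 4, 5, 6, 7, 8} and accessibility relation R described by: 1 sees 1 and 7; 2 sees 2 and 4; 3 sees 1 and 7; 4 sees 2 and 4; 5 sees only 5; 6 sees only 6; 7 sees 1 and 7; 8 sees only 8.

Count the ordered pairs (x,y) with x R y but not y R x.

Enumerating: (3,1), (3,7).

2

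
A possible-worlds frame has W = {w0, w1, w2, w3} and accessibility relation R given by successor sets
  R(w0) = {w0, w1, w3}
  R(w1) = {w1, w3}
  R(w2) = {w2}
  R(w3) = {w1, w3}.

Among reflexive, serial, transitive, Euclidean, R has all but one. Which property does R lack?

Reflexive: yes — every world is R-related to itself.
Serial: yes — every world has a successor (e.g. w0 R w0).
Transitive: yes — every two-step R-path is closed by a direct edge.
Euclidean: no — w0 R w1 and w0 R w0, but not w1 R w0.
Only Euclidean fails.

Euclidean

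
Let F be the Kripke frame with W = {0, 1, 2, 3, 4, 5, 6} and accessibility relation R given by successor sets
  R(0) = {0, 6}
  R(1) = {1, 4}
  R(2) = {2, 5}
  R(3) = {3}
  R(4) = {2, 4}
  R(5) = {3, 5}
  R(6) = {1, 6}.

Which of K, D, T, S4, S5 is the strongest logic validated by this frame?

T

Serial (axiom D): yes — every world has a successor (e.g. 0 R 0).
Reflexive (axiom T): yes — every world is R-related to itself.
Transitive (axiom 4): no — 0 R 6 and 6 R 1, but not 0 R 1.
Euclidean (axiom 5): no — 0 R 6 and 0 R 0, but not 6 R 0.
So F validates K, D, T; S4 would additionally require R to be transitive. The strongest is T.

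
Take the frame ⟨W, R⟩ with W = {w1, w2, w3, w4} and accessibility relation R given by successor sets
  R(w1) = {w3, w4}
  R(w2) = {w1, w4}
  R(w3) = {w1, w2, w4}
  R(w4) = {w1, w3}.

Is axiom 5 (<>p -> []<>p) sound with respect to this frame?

By correspondence theory, 5 is valid on a frame iff R is Euclidean.
Euclidean: no — w3 R w1 and w3 R w2, but not w1 R w2.

No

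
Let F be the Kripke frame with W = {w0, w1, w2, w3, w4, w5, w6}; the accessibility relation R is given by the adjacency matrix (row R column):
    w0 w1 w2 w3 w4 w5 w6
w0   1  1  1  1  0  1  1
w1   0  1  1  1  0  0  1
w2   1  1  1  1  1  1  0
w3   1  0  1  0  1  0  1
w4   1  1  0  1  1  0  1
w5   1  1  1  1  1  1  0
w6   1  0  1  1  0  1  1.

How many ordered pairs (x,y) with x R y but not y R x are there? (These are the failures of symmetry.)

12

Enumerating: (w0,w1), (w1,w3), (w1,w6), (w2,w4), (w4,w0), (w4,w1), (w4,w6), (w5,w1), (w5,w3), (w5,w4), (w6,w2), (w6,w5).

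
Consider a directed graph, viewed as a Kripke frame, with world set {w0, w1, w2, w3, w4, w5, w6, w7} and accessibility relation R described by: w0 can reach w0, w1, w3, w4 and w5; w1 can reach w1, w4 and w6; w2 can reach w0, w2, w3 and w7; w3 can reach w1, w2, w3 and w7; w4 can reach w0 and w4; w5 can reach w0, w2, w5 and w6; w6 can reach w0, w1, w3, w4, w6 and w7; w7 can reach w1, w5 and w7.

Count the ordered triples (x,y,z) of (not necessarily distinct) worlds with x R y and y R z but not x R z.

39

Enumerating: (w0,w1,w6), (w0,w3,w2), (w0,w3,w7), (w0,w5,w2), (w0,w5,w6), (w1,w4,w0), (w1,w6,w0), (w1,w6,w3), (w1,w6,w7), (w2,w0,w1), (w2,w0,w4), (w2,w0,w5), … and 27 more.
Total: 39.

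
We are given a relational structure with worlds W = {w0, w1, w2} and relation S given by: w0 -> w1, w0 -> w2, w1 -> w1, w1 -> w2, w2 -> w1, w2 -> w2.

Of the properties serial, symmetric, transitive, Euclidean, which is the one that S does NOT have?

symmetric

Serial: yes — every world has a successor (e.g. w0 S w1).
Symmetric: no — w0 S w1 but not w1 S w0.
Transitive: yes — every two-step S-path is closed by a direct edge.
Euclidean: yes — any two successors of a common world are S-related.
Only symmetric fails.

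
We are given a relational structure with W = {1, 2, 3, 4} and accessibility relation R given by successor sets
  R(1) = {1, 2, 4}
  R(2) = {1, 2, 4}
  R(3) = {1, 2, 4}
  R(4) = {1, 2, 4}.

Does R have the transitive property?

Yes

Transitive: yes — every two-step R-path is closed by a direct edge.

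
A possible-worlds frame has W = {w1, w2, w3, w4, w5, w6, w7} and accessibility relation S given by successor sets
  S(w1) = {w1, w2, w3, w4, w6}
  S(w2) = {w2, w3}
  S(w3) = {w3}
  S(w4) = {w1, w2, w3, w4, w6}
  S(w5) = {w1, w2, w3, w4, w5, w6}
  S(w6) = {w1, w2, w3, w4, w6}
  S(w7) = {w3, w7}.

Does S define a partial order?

Reflexive: yes — every world is S-related to itself.
Transitive: yes — every two-step S-path is closed by a direct edge.
Antisymmetric: no — w1 S w4 and w4 S w1 with w1 ≠ w4.
So S is not a partial order.

No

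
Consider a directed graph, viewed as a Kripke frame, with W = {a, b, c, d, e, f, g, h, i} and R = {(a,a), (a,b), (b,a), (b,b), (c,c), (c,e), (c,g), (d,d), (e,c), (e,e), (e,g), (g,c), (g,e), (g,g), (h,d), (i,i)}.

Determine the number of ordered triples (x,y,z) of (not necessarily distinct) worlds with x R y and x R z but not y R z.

0

R is Euclidean; there are no such tuples.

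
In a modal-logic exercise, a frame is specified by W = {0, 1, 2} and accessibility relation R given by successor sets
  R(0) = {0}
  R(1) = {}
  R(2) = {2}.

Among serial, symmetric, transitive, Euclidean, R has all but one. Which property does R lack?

serial

Serial: no — 1 has no R-successor.
Symmetric: yes — every pair in R has its reverse in R.
Transitive: yes — every two-step R-path is closed by a direct edge.
Euclidean: yes — any two successors of a common world are R-related.
Only serial fails.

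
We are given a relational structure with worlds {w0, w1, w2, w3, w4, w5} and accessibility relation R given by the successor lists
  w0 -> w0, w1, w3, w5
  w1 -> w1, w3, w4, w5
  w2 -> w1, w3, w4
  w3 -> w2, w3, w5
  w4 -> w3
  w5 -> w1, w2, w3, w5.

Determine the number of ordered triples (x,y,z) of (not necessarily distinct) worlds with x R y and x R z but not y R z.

Enumerating: (w0,w1,w0), (w0,w3,w0), (w0,w3,w1), (w0,w5,w0), (w1,w3,w1), (w1,w3,w4), (w1,w4,w1), (w1,w4,w4), (w1,w4,w5), (w1,w5,w4), (w2,w3,w1), (w2,w3,w4), … and 8 more.
Total: 20.

20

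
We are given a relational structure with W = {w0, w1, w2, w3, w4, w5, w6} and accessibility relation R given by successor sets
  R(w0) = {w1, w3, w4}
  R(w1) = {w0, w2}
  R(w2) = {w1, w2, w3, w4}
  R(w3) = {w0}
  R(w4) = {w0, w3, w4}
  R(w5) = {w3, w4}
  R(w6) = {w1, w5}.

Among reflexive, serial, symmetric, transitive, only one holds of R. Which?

serial

Reflexive: no — w0 is not related to itself.
Serial: yes — every world has a successor (e.g. w0 R w1).
Symmetric: no — w2 R w3 but not w3 R w2.
Transitive: no — w0 R w1 and w1 R w2, but not w0 R w2.
Only serial holds.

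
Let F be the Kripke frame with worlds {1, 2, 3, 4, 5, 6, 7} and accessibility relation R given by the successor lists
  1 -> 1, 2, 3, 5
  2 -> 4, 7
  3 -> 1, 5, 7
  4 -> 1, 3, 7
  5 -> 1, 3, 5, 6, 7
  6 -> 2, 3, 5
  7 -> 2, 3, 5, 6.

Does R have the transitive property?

No

Transitive: no — 1 R 2 and 2 R 4, but not 1 R 4.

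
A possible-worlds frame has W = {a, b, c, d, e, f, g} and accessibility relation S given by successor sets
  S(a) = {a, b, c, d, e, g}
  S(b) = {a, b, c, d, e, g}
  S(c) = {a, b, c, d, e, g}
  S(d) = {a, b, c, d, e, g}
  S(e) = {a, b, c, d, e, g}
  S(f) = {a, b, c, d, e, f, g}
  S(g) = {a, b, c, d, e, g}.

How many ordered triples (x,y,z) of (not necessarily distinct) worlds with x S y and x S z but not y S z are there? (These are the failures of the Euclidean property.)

Enumerating: (f,a,f), (f,b,f), (f,c,f), (f,d,f), (f,e,f), (f,g,f).

6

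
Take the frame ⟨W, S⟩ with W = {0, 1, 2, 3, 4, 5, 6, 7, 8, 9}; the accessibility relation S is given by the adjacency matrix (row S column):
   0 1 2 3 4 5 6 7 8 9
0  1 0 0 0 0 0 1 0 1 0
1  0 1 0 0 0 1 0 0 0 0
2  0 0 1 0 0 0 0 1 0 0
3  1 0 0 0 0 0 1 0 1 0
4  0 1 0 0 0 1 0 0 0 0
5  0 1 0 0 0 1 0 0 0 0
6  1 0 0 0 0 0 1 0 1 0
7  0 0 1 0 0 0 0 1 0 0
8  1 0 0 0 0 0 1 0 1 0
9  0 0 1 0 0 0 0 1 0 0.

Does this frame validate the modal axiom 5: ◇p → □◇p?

Yes

Axiom 5 corresponds to the accessibility relation being Euclidean.
Euclidean: yes — any two successors of a common world are S-related.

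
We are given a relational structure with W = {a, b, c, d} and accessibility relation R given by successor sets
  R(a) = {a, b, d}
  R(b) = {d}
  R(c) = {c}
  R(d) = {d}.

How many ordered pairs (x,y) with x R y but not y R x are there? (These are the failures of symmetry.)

3

Enumerating: (a,b), (a,d), (b,d).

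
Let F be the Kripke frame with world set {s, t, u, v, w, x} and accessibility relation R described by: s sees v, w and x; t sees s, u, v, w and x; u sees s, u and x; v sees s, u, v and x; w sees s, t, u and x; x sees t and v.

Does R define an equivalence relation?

Reflexive: no — s is not related to itself.
Symmetric: no — s R x but not x R s.
Transitive: no — s R v and v R u, but not s R u.
So R is not an equivalence relation.

No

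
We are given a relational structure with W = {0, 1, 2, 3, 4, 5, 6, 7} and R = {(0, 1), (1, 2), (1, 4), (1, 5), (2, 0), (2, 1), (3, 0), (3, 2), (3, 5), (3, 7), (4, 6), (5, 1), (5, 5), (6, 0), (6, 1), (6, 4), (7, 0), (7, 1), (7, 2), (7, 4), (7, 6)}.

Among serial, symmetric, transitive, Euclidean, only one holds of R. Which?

Serial: yes — every world has a successor (e.g. 0 R 1).
Symmetric: no — 0 R 1 but not 1 R 0.
Transitive: no — 0 R 1 and 1 R 2, but not 0 R 2.
Euclidean: no — 1 R 2 and 1 R 4, but not 2 R 4.
Only serial holds.

serial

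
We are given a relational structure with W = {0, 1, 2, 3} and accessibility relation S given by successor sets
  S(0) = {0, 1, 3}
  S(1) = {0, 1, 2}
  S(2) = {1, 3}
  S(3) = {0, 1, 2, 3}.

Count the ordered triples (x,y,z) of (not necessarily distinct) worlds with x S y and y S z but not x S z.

Enumerating: (0,1,2), (0,3,2), (1,0,3), (1,2,3), (2,1,0), (2,1,2), (2,3,0), (2,3,2).

8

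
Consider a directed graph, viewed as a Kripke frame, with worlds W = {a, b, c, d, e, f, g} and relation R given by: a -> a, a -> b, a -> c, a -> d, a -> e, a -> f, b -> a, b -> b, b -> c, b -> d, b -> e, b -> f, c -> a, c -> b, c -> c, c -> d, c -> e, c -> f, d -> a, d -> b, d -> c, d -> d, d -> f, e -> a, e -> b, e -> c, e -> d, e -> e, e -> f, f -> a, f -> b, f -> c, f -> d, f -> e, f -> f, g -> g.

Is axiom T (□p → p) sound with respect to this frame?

Yes

The schema T characterises exactly the reflexive frames.
Reflexive: yes — every world is R-related to itself.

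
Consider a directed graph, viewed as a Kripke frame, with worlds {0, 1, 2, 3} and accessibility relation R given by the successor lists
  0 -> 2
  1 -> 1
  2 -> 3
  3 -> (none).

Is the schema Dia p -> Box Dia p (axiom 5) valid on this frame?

The schema 5 characterises exactly the Euclidean frames.
Euclidean: no — 0 R 2 and 0 R 2, but not 2 R 2.

No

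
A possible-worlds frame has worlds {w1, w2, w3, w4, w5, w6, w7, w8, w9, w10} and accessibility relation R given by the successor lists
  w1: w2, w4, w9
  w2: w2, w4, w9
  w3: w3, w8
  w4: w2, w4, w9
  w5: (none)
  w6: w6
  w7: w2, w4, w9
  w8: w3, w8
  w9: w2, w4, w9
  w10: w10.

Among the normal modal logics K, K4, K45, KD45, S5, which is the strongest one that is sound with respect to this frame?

K45

Transitive (axiom 4): yes — every two-step R-path is closed by a direct edge.
Euclidean (axiom 5): yes — any two successors of a common world are R-related.
Serial (axiom D): no — w5 has no R-successor.
Reflexive (axiom T): no — w1 is not related to itself.
So F validates K, K4, K45; KD45 would additionally require R to be serial. The strongest is K45.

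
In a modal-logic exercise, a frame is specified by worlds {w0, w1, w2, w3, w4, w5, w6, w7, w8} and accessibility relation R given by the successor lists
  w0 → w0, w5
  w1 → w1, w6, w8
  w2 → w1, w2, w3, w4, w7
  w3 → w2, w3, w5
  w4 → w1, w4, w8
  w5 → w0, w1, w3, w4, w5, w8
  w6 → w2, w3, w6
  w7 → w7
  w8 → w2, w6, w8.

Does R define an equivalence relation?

No

Reflexive: yes — every world is R-related to itself.
Symmetric: no — w1 R w6 but not w6 R w1.
Transitive: no — w0 R w5 and w5 R w1, but not w0 R w1.
So R is not an equivalence relation.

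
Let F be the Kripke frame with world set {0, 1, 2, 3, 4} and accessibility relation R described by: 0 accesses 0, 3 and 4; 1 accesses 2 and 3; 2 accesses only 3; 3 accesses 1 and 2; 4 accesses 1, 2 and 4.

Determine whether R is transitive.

Transitive: no — 0 R 3 and 3 R 1, but not 0 R 1.

No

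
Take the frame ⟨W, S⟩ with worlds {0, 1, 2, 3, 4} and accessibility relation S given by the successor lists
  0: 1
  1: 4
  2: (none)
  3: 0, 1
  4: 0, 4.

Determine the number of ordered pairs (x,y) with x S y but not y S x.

5

Enumerating: (0,1), (1,4), (3,0), (3,1), (4,0).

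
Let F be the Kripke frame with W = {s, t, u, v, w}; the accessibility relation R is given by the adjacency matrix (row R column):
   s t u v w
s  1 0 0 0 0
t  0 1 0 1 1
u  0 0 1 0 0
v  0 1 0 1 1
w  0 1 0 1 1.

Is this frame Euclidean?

Euclidean: yes — any two successors of a common world are R-related.

Yes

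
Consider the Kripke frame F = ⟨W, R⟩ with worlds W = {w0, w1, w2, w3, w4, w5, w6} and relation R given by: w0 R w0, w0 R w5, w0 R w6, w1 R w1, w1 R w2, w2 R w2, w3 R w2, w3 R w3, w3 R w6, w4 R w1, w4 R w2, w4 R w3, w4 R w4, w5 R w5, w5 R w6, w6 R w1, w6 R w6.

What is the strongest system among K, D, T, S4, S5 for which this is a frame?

T

Serial (axiom D): yes — every world has a successor (e.g. w0 R w0).
Reflexive (axiom T): yes — every world is R-related to itself.
Transitive (axiom 4): no — w0 R w6 and w6 R w1, but not w0 R w1.
Euclidean (axiom 5): no — w0 R w6 and w0 R w5, but not w6 R w5.
So F validates K, D, T; S4 would additionally require R to be transitive. The strongest is T.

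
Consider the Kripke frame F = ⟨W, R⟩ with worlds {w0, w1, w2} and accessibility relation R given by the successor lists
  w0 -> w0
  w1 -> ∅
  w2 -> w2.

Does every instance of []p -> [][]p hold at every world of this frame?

Yes

The schema 4 characterises exactly the transitive frames.
Transitive: yes — every two-step R-path is closed by a direct edge.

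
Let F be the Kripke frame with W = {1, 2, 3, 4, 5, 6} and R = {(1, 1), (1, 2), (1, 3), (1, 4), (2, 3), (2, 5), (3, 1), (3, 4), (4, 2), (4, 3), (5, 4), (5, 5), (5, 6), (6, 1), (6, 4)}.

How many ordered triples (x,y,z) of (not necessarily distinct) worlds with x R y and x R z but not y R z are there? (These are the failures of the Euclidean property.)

22

Enumerating: (1,2,1), (1,2,2), (1,2,4), (1,3,2), (1,3,3), (1,4,1), (1,4,4), (2,3,3), (2,3,5), (2,5,3), (3,4,1), (3,4,4), … and 10 more.
Total: 22.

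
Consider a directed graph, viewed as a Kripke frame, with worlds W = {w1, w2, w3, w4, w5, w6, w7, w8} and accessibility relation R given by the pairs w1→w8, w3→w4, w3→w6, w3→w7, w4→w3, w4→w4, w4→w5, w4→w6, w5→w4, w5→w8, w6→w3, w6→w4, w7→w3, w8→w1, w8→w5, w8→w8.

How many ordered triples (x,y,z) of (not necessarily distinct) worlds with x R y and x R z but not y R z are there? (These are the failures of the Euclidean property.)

Enumerating: (w3,w4,w7), (w3,w6,w6), (w3,w6,w7), (w3,w7,w4), (w3,w7,w6), (w3,w7,w7), (w4,w3,w3), (w4,w3,w5), (w4,w5,w3), (w4,w5,w5), (w4,w5,w6), (w4,w6,w5), … and 9 more.
Total: 21.

21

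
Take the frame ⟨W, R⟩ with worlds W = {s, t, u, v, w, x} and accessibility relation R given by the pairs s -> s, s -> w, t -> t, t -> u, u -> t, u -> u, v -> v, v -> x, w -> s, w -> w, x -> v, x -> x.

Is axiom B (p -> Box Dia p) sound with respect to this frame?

Yes

The schema B characterises exactly the symmetric frames.
Symmetric: yes — every pair in R has its reverse in R.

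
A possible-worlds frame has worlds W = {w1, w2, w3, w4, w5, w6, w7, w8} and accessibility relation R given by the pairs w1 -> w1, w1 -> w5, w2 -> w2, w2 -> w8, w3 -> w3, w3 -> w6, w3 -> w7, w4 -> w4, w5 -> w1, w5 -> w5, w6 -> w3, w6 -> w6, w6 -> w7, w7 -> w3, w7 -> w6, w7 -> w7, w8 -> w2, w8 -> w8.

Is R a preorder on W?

Yes

Reflexive: yes — every world is R-related to itself.
Transitive: yes — every two-step R-path is closed by a direct edge.
So R is a preorder.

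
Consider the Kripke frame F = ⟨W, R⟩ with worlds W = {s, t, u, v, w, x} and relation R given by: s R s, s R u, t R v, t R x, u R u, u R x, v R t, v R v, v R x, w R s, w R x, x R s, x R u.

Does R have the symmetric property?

No

Symmetric: no — s R u but not u R s.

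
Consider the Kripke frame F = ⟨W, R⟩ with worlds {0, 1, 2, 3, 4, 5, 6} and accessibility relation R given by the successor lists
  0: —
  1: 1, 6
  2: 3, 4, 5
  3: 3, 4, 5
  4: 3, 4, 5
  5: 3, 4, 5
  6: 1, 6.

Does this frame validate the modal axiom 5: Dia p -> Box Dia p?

Axiom 5 corresponds to the accessibility relation being Euclidean.
Euclidean: yes — any two successors of a common world are R-related.

Yes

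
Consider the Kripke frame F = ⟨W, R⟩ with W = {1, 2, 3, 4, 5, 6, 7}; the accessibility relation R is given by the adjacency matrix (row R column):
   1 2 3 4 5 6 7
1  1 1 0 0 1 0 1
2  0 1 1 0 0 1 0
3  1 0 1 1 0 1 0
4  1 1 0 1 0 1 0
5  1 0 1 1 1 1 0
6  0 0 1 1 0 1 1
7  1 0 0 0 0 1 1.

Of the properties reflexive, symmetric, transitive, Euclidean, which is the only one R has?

Reflexive: yes — every world is R-related to itself.
Symmetric: no — 1 R 2 but not 2 R 1.
Transitive: no — 1 R 2 and 2 R 3, but not 1 R 3.
Euclidean: no — 1 R 2 and 1 R 5, but not 2 R 5.
Only reflexive holds.

reflexive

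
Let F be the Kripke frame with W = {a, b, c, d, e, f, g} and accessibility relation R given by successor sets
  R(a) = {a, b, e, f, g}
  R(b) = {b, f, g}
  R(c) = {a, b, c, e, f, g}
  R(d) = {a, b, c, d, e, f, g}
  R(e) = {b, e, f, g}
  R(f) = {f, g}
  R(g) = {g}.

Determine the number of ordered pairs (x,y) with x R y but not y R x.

Enumerating: (a,b), (a,e), (a,f), (a,g), (b,f), (b,g), (c,a), (c,b), (c,e), (c,f), (c,g), (d,a), … and 9 more.
Total: 21.

21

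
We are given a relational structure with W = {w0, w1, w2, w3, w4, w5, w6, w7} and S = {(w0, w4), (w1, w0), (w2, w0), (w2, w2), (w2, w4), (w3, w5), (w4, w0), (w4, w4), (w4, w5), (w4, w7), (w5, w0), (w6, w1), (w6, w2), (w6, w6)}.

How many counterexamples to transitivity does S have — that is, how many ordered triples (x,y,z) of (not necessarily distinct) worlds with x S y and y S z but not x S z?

11

Enumerating: (w0,w4,w0), (w0,w4,w5), (w0,w4,w7), (w1,w0,w4), (w2,w4,w5), (w2,w4,w7), (w3,w5,w0), (w5,w0,w4), (w6,w1,w0), (w6,w2,w0), (w6,w2,w4).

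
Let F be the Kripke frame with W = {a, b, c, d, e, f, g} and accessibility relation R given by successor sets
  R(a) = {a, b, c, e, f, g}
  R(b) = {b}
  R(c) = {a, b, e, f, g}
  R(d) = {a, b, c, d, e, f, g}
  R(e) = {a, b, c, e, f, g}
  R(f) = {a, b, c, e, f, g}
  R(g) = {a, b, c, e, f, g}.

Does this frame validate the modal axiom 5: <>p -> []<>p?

The schema 5 characterises exactly the Euclidean frames.
Euclidean: no — a R b and a R c, but not b R c.

No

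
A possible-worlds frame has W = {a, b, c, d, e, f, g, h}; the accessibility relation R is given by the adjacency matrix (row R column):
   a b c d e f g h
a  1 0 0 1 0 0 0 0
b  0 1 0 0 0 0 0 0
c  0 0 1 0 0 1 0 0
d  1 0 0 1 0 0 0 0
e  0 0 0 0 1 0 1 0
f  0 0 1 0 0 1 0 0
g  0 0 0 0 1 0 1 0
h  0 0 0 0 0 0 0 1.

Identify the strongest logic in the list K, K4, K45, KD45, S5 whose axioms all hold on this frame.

S5

Transitive (axiom 4): yes — every two-step R-path is closed by a direct edge.
Euclidean (axiom 5): yes — any two successors of a common world are R-related.
Serial (axiom D): yes — every world has a successor (e.g. a R a).
Reflexive (axiom T): yes — every world is R-related to itself.
So F validates K, K4, K45, KD45, S5. The strongest is S5.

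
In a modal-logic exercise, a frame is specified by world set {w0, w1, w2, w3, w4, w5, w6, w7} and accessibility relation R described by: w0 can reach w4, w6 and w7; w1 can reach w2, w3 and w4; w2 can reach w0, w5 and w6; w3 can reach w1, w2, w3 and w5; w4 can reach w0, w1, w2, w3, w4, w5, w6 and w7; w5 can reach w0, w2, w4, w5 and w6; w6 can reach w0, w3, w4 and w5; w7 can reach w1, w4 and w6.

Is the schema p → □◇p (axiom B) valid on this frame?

No

The schema B characterises exactly the symmetric frames.
Symmetric: no — w0 R w7 but not w7 R w0.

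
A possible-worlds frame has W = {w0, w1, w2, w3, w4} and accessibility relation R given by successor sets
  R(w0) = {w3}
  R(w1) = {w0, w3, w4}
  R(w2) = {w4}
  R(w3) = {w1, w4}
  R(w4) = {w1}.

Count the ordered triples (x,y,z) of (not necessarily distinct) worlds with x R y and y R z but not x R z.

10

Enumerating: (w0,w3,w1), (w0,w3,w4), (w1,w3,w1), (w1,w4,w1), (w2,w4,w1), (w3,w1,w0), (w3,w1,w3), (w4,w1,w0), (w4,w1,w3), (w4,w1,w4).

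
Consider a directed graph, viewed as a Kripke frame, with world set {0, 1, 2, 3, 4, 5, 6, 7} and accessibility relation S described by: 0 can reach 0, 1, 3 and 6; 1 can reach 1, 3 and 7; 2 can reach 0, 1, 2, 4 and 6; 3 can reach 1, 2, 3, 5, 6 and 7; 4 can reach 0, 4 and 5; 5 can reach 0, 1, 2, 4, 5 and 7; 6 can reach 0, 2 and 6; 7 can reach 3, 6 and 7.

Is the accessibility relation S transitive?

Transitive: no — 0 S 1 and 1 S 7, but not 0 S 7.

No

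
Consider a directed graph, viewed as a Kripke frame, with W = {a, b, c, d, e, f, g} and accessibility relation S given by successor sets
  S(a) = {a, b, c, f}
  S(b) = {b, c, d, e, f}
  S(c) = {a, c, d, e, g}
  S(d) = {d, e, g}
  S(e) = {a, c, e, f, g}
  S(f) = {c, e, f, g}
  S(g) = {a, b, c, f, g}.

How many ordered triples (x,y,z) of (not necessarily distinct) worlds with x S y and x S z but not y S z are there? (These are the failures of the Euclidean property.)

Enumerating: (a,b,a), (a,c,b), (a,c,f), (a,f,a), (a,f,b), (b,c,b), (b,c,f), (b,d,b), (b,d,c), (b,d,f), (b,e,b), (b,e,d), … and 27 more.
Total: 39.

39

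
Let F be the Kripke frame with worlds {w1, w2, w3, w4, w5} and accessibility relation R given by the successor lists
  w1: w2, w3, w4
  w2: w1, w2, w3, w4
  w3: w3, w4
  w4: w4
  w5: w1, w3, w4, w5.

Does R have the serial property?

Serial: yes — every world has a successor (e.g. w1 R w2).

Yes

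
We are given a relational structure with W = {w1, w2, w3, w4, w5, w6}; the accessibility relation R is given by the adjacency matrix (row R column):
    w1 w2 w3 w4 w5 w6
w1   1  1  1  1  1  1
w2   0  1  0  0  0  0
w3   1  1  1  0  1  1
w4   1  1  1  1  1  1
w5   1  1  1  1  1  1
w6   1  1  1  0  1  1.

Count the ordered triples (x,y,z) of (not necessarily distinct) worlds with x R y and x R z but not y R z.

29

Enumerating: (w1,w2,w1), (w1,w2,w3), (w1,w2,w4), (w1,w2,w5), (w1,w2,w6), (w1,w3,w4), (w1,w6,w4), (w3,w2,w1), (w3,w2,w3), (w3,w2,w5), (w3,w2,w6), (w4,w2,w1), … and 17 more.
Total: 29.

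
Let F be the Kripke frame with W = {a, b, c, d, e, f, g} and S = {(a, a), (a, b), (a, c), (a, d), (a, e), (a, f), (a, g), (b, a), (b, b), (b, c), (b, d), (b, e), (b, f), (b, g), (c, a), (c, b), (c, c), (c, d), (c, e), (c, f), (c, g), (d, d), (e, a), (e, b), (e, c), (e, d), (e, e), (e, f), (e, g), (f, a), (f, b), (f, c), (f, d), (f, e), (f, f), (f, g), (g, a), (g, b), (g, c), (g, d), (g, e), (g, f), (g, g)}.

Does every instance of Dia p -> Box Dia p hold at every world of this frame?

No

Axiom 5 corresponds to the accessibility relation being Euclidean.
Euclidean: no — a S d and a S b, but not d S b.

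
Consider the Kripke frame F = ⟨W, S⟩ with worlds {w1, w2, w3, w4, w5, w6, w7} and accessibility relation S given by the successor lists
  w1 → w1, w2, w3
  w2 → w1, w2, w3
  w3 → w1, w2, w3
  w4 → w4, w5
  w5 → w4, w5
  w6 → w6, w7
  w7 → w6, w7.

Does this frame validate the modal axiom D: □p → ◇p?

Yes

By correspondence theory, D is valid on a frame iff S is serial.
Serial: yes — every world has a successor (e.g. w1 S w1).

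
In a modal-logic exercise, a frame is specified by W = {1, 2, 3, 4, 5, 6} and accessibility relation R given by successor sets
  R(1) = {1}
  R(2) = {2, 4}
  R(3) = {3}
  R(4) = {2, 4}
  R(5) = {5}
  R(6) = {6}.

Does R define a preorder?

Reflexive: yes — every world is R-related to itself.
Transitive: yes — every two-step R-path is closed by a direct edge.
So R is a preorder.

Yes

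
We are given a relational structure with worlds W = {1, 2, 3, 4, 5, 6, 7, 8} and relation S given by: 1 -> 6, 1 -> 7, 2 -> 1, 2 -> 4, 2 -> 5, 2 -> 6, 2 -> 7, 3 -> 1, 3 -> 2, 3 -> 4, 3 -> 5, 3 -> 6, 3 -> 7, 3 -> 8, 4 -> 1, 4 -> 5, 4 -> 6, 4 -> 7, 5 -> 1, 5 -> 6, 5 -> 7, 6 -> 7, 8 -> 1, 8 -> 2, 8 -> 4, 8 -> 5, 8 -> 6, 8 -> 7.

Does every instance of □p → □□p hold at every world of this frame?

The schema 4 characterises exactly the transitive frames.
Transitive: yes — every two-step S-path is closed by a direct edge.

Yes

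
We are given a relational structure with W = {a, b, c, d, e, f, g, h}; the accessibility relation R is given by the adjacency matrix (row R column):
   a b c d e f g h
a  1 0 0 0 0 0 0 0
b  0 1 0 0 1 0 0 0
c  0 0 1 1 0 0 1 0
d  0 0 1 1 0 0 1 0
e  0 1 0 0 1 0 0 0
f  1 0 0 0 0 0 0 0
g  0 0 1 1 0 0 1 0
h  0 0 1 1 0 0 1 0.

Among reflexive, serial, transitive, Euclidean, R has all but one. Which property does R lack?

reflexive

Reflexive: no — f is not related to itself.
Serial: yes — every world has a successor (e.g. a R a).
Transitive: yes — every two-step R-path is closed by a direct edge.
Euclidean: yes — any two successors of a common world are R-related.
Only reflexive fails.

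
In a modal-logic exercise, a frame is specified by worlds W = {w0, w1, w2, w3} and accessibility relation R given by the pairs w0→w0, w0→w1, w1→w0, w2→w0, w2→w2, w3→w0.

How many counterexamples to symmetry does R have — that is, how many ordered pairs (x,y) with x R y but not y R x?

2

Enumerating: (w2,w0), (w3,w0).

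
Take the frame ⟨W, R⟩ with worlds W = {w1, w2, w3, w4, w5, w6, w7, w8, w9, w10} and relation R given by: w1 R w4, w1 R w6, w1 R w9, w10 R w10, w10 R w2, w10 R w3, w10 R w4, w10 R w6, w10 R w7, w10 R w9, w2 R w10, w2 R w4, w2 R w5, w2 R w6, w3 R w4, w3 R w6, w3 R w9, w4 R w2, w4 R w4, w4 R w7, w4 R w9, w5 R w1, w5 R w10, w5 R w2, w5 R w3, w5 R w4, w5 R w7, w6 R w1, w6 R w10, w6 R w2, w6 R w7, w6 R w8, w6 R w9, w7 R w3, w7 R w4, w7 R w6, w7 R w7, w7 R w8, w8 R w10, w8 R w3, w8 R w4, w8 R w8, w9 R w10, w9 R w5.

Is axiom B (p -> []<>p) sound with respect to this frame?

No

Axiom B corresponds to the accessibility relation being symmetric.
Symmetric: no — w1 R w4 but not w4 R w1.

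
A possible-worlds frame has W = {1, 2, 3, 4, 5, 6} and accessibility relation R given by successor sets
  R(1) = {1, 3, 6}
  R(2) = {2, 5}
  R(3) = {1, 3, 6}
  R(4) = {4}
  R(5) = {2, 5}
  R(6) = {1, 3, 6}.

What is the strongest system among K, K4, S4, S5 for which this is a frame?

S5

Transitive (axiom 4): yes — every two-step R-path is closed by a direct edge.
Reflexive (axiom T): yes — every world is R-related to itself.
Euclidean (axiom 5): yes — any two successors of a common world are R-related.
So F validates K, K4, S4, S5. The strongest is S5.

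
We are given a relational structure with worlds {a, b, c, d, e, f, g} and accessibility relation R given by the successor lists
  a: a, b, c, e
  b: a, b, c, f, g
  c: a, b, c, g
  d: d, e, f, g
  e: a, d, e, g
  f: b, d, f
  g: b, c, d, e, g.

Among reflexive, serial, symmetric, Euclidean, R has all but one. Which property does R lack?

Reflexive: yes — every world is R-related to itself.
Serial: yes — every world has a successor (e.g. a R a).
Symmetric: yes — every pair in R has its reverse in R.
Euclidean: no — a R b and a R e, but not b R e.
Only Euclidean fails.

Euclidean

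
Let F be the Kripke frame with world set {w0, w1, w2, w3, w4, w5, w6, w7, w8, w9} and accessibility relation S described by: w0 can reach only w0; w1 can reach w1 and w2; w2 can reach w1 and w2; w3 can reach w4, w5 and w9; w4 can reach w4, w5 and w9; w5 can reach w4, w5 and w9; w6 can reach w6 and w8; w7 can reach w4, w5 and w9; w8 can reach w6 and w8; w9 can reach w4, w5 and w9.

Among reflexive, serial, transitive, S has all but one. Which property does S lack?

Reflexive: no — w3 is not related to itself.
Serial: yes — every world has a successor (e.g. w0 S w0).
Transitive: yes — every two-step S-path is closed by a direct edge.
Only reflexive fails.

reflexive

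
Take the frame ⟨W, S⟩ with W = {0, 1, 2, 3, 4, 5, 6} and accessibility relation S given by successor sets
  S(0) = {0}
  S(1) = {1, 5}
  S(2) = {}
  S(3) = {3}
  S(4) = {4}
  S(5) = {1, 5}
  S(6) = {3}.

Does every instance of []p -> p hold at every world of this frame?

By correspondence theory, T is valid on a frame iff S is reflexive.
Reflexive: no — 2 is not related to itself.

No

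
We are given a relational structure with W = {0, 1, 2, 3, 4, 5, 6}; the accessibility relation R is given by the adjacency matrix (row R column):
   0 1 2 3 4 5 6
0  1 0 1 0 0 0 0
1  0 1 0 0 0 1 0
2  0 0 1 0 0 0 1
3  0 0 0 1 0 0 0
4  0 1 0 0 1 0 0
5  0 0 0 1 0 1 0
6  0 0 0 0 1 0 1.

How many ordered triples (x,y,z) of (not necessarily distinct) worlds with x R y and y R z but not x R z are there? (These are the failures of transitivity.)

5

Enumerating: (0,2,6), (1,5,3), (2,6,4), (4,1,5), (6,4,1).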